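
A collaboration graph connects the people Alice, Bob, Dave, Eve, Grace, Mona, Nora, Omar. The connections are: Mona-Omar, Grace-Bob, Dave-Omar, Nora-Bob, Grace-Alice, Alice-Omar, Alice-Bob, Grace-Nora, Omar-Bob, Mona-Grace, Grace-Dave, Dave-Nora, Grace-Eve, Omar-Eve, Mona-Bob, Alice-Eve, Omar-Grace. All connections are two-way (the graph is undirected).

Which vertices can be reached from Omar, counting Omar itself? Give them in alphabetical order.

Start at Omar.
Its neighbours: Alice, Bob, Dave, Eve, Grace, Mona.
Then their neighbours: Nora.
Every vertex is now reached.

Alice, Bob, Dave, Eve, Grace, Mona, Nora, Omar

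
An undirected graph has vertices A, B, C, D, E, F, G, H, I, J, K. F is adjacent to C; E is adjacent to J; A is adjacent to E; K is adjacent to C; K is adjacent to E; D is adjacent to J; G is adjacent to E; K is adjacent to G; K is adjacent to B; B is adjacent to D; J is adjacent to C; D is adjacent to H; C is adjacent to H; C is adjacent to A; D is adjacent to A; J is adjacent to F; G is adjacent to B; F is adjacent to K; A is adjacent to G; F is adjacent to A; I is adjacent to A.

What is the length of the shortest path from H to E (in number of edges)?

3

Distance 0: H.
Distance 1: C, D.
Distance 2: A, B, F, J, K.
Distance 3: E, G, I — contains E.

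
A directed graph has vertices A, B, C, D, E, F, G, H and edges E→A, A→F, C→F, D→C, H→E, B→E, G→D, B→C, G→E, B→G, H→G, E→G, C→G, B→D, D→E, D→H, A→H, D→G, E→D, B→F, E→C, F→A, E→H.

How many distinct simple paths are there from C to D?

C→F→A→H→E→D
C→F→A→H→E→G→D
C→F→A→H→G→D
C→F→A→H→G→E→D
C→G→D
C→G→E→D

6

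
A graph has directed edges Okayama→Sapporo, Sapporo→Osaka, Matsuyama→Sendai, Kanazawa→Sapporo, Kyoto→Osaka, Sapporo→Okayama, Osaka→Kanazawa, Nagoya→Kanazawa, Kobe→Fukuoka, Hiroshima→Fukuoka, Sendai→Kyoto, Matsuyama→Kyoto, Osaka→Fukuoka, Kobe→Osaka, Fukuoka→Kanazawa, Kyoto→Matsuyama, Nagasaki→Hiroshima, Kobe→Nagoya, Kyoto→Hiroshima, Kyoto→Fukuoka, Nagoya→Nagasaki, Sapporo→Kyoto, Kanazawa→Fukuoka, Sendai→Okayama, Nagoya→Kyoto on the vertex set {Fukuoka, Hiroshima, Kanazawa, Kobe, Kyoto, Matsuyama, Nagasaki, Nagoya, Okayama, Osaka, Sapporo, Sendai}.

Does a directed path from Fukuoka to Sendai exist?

Explore from Fukuoka.
Distance 1: reach Kanazawa.
Distance 2: reach Sapporo.
Distance 3: reach Kyoto, Okayama, Osaka.
Distance 4: reach Hiroshima, Matsuyama.
Distance 5: reach Sendai.
Found Sendai.

Yes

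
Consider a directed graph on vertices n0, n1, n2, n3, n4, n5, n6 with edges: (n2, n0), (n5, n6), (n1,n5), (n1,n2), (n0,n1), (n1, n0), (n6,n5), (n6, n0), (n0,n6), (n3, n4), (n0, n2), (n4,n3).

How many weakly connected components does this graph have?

2

From n0: component {n0, n1, n2, n5, n6}.
From n3: component {n3, n4}.
That's 2 components.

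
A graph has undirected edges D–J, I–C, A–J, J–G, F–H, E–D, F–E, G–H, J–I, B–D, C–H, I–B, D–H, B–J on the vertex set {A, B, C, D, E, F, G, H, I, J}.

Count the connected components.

1

From A: component {A, B, C, D, E, F, G, H, I, J}.
That's 1 component.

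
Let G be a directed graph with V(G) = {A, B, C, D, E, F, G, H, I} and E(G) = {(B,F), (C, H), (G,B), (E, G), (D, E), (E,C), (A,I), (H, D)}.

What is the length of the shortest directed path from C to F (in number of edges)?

6

Distance 0: C.
Distance 1: H.
Distance 2: D.
Distance 3: E.
Distance 4: G.
Distance 5: B.
Distance 6: F — contains F.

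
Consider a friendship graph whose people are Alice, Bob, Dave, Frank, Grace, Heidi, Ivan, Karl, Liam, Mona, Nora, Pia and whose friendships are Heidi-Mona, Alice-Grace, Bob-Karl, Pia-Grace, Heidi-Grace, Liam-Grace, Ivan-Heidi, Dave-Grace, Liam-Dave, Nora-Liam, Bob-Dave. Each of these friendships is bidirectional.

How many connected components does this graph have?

2

From Alice: component {Alice, Bob, Dave, Grace, Heidi, Ivan, Karl, Liam, Mona, Nora, Pia}.
From Frank: component {Frank}.
That's 2 components.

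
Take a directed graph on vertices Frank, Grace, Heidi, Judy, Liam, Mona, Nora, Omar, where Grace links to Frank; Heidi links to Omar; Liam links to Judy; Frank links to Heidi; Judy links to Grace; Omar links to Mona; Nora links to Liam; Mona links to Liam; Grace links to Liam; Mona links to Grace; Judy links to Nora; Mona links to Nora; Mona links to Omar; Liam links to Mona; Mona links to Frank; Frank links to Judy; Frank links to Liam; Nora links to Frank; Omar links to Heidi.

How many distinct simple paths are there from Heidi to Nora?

7

Heidi→Omar→Mona→Frank→Judy→Nora
Heidi→Omar→Mona→Frank→Liam→Judy→Nora
Heidi→Omar→Mona→Grace→Frank→Judy→Nora
Heidi→Omar→Mona→Grace→Frank→Liam→Judy→Nora
Heidi→Omar→Mona→Grace→Liam→Judy→Nora
Heidi→Omar→Mona→Liam→Judy→Nora
Heidi→Omar→Mona→Nora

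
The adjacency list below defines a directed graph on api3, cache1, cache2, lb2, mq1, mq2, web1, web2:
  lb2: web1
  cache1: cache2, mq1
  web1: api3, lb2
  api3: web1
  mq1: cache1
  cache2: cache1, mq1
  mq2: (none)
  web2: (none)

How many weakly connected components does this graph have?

4

From api3: component {api3, lb2, web1}.
From cache1: component {cache1, cache2, mq1}.
From mq2: component {mq2}.
From web2: component {web2}.
That's 4 components.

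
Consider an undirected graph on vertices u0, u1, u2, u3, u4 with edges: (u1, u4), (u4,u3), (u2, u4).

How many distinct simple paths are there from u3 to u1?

1

u3–u4–u1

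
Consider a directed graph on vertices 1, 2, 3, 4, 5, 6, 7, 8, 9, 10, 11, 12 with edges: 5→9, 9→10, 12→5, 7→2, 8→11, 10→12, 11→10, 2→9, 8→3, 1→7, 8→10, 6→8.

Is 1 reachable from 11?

No

Explore from 11.
Distance 1: reach 10.
Distance 2: reach 12.
Distance 3: reach 5.
Distance 4: reach 9.
The search from 11 is exhausted; no directed path reaches 1.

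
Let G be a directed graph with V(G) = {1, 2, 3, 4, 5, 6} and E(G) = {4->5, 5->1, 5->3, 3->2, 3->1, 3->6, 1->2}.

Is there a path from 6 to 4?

No

6 has no outgoing edges, so nothing is reachable from it.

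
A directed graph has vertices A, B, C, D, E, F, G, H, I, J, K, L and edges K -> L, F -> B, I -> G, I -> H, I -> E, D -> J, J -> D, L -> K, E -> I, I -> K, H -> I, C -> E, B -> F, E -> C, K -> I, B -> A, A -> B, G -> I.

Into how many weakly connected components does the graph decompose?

3

From A: component {A, B, F}.
From C: component {C, E, G, H, I, K, L}.
From D: component {D, J}.
That's 3 components.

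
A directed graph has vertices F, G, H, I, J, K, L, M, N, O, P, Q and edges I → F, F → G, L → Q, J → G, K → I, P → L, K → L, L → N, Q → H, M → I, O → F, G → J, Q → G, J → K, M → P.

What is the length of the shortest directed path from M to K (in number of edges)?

Distance 0: M.
Distance 1: I, P.
Distance 2: F, L.
Distance 3: G, N, Q.
Distance 4: H, J.
Distance 5: K — contains K.

5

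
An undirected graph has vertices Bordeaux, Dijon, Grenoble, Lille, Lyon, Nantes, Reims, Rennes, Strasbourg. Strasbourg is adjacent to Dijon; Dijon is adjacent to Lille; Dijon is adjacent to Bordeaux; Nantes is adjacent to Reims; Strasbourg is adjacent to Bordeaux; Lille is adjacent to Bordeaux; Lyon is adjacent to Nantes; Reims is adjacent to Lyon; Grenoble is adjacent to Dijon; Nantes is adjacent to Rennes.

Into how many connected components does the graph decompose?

From Bordeaux: component {Bordeaux, Dijon, Grenoble, Lille, Strasbourg}.
From Lyon: component {Lyon, Nantes, Reims, Rennes}.
That's 2 components.

2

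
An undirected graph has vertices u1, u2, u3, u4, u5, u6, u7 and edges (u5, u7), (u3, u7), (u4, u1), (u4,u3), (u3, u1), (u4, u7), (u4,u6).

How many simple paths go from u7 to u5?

u7–u5

1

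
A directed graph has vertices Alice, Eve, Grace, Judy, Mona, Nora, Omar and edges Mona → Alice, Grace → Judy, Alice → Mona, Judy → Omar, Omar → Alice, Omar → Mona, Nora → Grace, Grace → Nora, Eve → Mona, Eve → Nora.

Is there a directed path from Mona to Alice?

Yes

Explore from Mona.
Distance 1: reach Alice.
Found Alice.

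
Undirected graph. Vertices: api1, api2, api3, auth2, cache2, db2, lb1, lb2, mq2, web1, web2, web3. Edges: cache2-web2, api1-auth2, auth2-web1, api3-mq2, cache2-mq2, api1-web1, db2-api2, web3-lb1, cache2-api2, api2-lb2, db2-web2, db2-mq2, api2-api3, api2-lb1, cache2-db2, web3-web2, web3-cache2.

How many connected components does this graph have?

From api1: component {api1, auth2, web1}.
From api2: component {api2, api3, cache2, db2, lb1, lb2, mq2, web2, web3}.
That's 2 components.

2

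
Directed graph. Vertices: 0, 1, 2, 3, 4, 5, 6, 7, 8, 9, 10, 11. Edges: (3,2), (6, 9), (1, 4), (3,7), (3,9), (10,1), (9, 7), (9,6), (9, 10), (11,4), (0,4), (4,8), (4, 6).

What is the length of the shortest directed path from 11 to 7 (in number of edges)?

4

Distance 0: 11.
Distance 1: 4.
Distance 2: 6, 8.
Distance 3: 9.
Distance 4: 7, 10 — contains 7.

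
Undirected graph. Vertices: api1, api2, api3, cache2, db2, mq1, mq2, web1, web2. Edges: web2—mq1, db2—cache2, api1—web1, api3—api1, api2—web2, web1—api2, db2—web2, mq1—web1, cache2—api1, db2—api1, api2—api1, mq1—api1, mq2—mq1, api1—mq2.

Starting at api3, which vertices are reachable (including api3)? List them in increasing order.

api1, api2, api3, cache2, db2, mq1, mq2, web1, web2

Start at api3.
Its neighbours: api1.
Then their neighbours: api2, cache2, db2, mq1, mq2, web1.
Then next layer: web2.
Every vertex is now reached.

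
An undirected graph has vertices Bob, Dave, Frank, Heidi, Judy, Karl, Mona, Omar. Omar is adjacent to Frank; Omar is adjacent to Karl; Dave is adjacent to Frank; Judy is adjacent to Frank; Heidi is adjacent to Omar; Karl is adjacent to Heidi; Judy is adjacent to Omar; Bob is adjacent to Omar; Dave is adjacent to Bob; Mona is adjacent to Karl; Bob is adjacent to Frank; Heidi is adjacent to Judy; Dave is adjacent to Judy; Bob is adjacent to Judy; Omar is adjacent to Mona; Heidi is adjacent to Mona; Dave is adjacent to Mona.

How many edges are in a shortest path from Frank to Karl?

2

Distance 0: Frank.
Distance 1: Bob, Dave, Judy, Omar.
Distance 2: Heidi, Karl, Mona — contains Karl.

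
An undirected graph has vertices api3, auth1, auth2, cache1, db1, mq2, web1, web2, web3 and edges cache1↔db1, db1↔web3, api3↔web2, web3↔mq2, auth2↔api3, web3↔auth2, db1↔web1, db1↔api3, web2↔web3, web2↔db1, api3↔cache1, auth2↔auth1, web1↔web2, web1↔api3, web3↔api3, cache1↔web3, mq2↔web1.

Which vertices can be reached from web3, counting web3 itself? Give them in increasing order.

Start at web3.
Its neighbours: api3, auth2, cache1, db1, mq2, web2.
Then their neighbours: auth1, web1.
Every vertex is now reached.

api3, auth1, auth2, cache1, db1, mq2, web1, web2, web3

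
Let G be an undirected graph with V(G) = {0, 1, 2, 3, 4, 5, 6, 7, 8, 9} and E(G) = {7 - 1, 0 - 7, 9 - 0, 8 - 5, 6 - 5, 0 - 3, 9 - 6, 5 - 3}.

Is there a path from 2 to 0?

No

2 has no edges, so nothing is reachable from it.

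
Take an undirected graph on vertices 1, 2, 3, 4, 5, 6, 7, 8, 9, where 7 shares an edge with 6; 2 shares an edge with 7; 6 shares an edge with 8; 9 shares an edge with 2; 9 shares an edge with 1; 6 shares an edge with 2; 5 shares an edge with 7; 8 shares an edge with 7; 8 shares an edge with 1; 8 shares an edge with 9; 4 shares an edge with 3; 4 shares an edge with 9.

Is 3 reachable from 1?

Explore from 1.
Distance 1: reach 8, 9.
Distance 2: reach 2, 4, 6, 7.
Distance 3: reach 3, 5.
Found 3.

Yes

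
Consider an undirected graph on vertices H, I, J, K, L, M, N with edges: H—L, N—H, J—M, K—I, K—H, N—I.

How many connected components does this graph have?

2

From H: component {H, I, K, L, N}.
From J: component {J, M}.
That's 2 components.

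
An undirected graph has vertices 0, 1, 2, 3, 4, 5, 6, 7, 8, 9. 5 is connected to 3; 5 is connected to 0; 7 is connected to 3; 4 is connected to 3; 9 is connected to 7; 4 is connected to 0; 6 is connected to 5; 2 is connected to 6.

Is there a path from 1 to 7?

No

1 has no edges, so nothing is reachable from it.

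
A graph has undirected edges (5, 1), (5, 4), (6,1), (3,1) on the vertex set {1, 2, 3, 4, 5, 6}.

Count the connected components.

2

From 1: component {1, 3, 4, 5, 6}.
From 2: component {2}.
That's 2 components.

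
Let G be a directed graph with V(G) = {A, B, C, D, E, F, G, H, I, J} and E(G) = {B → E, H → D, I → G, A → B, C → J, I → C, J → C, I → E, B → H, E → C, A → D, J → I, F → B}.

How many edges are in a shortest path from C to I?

2

Distance 0: C.
Distance 1: J.
Distance 2: I — contains I.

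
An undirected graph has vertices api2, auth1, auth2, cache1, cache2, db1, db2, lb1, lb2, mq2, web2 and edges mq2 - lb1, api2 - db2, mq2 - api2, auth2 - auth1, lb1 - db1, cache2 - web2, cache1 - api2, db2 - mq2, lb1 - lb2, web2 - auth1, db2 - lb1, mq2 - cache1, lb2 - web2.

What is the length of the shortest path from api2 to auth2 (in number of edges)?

6

Distance 0: api2.
Distance 1: cache1, db2, mq2.
Distance 2: lb1.
Distance 3: db1, lb2.
Distance 4: web2.
Distance 5: auth1, cache2.
Distance 6: auth2 — contains auth2.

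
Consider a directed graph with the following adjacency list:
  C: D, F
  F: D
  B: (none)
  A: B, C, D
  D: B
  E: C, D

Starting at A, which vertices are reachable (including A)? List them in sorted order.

Start at A.
Its neighbours: B, C, D.
Then their neighbours: F.
Nothing further is reachable.

A, B, C, D, F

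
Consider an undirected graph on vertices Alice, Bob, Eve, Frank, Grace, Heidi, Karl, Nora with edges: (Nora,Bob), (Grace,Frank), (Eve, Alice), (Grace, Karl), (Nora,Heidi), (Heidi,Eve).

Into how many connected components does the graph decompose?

From Alice: component {Alice, Bob, Eve, Heidi, Nora}.
From Frank: component {Frank, Grace, Karl}.
That's 2 components.

2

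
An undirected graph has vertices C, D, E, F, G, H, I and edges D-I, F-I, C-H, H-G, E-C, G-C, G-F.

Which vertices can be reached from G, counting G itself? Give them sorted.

C, D, E, F, G, H, I

Start at G.
Its neighbours: C, F, H.
Then their neighbours: E, I.
Then next layer: D.
Every vertex is now reached.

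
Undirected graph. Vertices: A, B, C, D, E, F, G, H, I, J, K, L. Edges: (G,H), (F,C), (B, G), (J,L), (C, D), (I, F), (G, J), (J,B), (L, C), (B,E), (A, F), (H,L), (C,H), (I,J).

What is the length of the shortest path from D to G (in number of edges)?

3

Distance 0: D.
Distance 1: C.
Distance 2: F, H, L.
Distance 3: A, G, I, J — contains G.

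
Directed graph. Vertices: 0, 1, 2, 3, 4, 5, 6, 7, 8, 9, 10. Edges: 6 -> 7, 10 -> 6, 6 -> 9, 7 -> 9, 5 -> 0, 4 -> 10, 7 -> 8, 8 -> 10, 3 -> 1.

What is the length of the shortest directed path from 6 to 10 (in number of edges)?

3

Distance 0: 6.
Distance 1: 7, 9.
Distance 2: 8.
Distance 3: 10 — contains 10.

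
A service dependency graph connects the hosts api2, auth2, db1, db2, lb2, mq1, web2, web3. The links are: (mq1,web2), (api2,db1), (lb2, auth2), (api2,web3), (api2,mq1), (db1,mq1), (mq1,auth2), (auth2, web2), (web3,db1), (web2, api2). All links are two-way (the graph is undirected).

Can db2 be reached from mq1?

No

Explore from mq1.
Distance 1: reach api2, auth2, db1, web2.
Distance 2: reach lb2, web3.
The search is exhausted without reaching db2; it lies in a different component.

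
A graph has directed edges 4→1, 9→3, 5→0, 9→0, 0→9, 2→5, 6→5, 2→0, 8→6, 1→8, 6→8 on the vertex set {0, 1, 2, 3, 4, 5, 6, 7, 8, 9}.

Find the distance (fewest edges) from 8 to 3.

Distance 0: 8.
Distance 1: 6.
Distance 2: 5.
Distance 3: 0.
Distance 4: 9.
Distance 5: 3 — contains 3.

5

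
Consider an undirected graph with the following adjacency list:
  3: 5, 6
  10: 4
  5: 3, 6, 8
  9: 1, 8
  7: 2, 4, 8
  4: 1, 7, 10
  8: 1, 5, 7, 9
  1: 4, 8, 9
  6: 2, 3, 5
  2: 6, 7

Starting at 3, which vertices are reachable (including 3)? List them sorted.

Start at 3.
Its neighbours: 5, 6.
Then their neighbours: 2, 8.
Then next layer: 1, 7, 9.
Then next layer: 4.
Then next layer: 10.
Every vertex is now reached.

1, 2, 3, 4, 5, 6, 7, 8, 9, 10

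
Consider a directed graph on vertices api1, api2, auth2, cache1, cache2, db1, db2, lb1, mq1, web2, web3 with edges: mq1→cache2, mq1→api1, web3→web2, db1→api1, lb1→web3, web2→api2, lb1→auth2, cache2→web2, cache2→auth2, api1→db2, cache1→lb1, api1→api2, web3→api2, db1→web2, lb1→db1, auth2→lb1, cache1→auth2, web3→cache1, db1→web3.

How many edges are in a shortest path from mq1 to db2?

Distance 0: mq1.
Distance 1: api1, cache2.
Distance 2: api2, auth2, db2, web2 — contains db2.

2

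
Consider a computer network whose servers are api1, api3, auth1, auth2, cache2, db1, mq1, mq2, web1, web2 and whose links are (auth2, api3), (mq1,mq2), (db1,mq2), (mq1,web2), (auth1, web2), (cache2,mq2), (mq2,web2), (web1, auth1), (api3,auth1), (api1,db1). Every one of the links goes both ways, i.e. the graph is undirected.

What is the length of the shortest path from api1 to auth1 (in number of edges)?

Distance 0: api1.
Distance 1: db1.
Distance 2: mq2.
Distance 3: cache2, mq1, web2.
Distance 4: auth1 — contains auth1.

4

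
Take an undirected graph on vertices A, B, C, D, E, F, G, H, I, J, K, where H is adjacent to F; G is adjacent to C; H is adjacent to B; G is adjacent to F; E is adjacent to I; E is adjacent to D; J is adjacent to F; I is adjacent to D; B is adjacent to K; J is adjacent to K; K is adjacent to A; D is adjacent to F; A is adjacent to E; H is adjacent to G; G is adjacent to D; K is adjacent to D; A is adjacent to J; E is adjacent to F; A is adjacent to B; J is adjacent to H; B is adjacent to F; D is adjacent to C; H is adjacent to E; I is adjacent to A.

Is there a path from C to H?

Yes

Explore from C.
Distance 1: reach D, G.
Distance 2: reach E, F, H, I, K.
Found H.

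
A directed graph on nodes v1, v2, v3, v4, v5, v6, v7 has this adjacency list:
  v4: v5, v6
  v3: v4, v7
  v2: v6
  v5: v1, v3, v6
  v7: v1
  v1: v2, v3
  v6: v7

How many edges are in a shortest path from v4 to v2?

3

Distance 0: v4.
Distance 1: v5, v6.
Distance 2: v1, v3, v7.
Distance 3: v2 — contains v2.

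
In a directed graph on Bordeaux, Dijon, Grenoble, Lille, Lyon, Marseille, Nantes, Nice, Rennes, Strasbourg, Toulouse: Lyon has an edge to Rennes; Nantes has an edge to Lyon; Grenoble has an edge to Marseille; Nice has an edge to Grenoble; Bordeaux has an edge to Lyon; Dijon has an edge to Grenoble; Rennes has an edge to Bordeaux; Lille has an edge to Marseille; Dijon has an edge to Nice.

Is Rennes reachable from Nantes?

Yes

Explore from Nantes.
Distance 1: reach Lyon.
Distance 2: reach Rennes.
Found Rennes.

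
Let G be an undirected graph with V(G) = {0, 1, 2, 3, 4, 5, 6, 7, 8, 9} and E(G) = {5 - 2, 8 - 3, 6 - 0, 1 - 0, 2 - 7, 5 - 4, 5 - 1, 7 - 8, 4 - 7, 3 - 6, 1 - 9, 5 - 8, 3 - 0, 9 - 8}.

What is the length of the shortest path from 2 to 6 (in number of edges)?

Distance 0: 2.
Distance 1: 5, 7.
Distance 2: 1, 4, 8.
Distance 3: 0, 3, 9.
Distance 4: 6 — contains 6.

4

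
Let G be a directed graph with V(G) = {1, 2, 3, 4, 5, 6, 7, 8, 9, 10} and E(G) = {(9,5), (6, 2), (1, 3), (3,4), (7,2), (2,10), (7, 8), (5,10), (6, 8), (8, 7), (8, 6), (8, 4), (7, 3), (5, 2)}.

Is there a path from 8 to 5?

Explore from 8.
Distance 1: reach 4, 6, 7.
Distance 2: reach 2, 3.
Distance 3: reach 10.
The search from 8 is exhausted; no directed path reaches 5.

No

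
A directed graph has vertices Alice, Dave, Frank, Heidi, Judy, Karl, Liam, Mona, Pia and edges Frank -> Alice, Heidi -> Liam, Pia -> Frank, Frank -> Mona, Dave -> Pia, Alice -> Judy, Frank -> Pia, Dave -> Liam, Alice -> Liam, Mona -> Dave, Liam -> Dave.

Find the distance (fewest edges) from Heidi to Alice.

5

Distance 0: Heidi.
Distance 1: Liam.
Distance 2: Dave.
Distance 3: Pia.
Distance 4: Frank.
Distance 5: Alice, Mona — contains Alice.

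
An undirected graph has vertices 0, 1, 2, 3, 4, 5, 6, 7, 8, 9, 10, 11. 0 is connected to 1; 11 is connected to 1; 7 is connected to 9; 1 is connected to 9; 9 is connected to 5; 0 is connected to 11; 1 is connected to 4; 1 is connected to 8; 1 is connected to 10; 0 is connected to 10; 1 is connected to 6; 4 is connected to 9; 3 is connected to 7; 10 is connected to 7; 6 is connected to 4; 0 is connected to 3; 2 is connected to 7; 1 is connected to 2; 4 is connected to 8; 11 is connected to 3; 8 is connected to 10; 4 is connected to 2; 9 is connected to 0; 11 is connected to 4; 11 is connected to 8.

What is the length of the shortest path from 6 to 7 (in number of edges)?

3

Distance 0: 6.
Distance 1: 1, 4.
Distance 2: 0, 2, 8, 9, 10, 11.
Distance 3: 3, 5, 7 — contains 7.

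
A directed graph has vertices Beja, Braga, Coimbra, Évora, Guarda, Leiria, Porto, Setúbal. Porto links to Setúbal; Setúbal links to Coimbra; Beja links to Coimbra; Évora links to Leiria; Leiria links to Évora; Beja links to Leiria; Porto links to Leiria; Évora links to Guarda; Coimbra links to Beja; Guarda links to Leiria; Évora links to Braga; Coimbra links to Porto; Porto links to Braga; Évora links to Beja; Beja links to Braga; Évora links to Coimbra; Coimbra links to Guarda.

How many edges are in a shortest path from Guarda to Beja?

3

Distance 0: Guarda.
Distance 1: Leiria.
Distance 2: Évora.
Distance 3: Beja, Braga, Coimbra — contains Beja.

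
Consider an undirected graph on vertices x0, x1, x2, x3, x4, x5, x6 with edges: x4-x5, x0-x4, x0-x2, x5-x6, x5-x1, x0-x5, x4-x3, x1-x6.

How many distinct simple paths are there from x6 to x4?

4

x6–x1–x5–x0–x4
x6–x1–x5–x4
x6–x5–x0–x4
x6–x5–x4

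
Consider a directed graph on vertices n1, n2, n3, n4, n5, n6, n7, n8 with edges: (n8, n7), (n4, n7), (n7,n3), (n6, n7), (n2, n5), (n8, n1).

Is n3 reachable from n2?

Explore from n2.
Distance 1: reach n5.
The search from n2 is exhausted; no directed path reaches n3.

No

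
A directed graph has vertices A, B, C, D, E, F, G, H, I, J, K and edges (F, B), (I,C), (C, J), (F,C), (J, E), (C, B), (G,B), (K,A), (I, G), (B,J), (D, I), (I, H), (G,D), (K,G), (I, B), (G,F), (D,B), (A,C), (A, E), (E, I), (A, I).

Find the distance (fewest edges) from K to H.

Distance 0: K.
Distance 1: A, G.
Distance 2: B, C, D, E, F, I.
Distance 3: H, J — contains H.

3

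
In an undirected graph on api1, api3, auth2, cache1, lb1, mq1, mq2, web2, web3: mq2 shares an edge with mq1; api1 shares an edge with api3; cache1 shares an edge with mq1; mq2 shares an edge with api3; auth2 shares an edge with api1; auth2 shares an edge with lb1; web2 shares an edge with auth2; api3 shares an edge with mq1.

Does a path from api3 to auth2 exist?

Yes

Explore from api3.
Distance 1: reach api1, mq1, mq2.
Distance 2: reach auth2, cache1.
Found auth2.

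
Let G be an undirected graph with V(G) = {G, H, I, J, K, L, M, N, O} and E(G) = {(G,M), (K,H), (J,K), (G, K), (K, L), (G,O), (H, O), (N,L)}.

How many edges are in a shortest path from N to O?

Distance 0: N.
Distance 1: L.
Distance 2: K.
Distance 3: G, H, J.
Distance 4: M, O — contains O.

4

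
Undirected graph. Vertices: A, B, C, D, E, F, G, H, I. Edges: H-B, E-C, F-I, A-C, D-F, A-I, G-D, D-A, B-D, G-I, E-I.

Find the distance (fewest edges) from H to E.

Distance 0: H.
Distance 1: B.
Distance 2: D.
Distance 3: A, F, G.
Distance 4: C, I.
Distance 5: E — contains E.

5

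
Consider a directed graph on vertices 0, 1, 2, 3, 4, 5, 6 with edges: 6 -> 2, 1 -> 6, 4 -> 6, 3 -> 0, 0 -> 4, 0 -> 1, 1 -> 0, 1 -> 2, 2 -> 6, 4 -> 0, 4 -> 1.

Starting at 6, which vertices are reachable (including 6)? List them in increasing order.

Start at 6.
Its neighbours: 2.
Nothing further is reachable.

2, 6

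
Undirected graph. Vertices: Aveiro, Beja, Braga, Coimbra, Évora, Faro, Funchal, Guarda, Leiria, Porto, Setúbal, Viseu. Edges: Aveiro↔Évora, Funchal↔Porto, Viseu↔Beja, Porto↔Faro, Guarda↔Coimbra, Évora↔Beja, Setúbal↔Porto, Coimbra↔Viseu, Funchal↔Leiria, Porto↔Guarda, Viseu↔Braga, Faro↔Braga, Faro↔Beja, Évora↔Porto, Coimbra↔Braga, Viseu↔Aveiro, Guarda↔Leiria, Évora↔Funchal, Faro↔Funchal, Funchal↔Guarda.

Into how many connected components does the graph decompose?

1

From Aveiro: component {Aveiro, Beja, Braga, Coimbra, Évora, Faro, Funchal, Guarda, Leiria, Porto, Setúbal, Viseu}.
That's 1 component.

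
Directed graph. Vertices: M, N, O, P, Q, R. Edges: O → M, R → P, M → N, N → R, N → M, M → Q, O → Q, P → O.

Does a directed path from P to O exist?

Explore from P.
Distance 1: reach O.
Found O.

Yes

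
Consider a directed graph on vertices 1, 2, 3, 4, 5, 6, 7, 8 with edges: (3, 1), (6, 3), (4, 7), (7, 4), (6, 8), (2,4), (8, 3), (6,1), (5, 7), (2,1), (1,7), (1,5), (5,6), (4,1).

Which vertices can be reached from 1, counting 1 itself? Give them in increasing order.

Start at 1.
Its neighbours: 5, 7.
Then their neighbours: 4, 6.
Then next layer: 3, 8.
Nothing further is reachable.

1, 3, 4, 5, 6, 7, 8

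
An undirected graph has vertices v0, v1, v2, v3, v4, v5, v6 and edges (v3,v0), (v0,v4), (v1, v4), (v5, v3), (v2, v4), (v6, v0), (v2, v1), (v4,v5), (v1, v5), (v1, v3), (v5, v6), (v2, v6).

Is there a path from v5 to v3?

Yes

Explore from v5.
Distance 1: reach v1, v3, v4, v6.
Found v3.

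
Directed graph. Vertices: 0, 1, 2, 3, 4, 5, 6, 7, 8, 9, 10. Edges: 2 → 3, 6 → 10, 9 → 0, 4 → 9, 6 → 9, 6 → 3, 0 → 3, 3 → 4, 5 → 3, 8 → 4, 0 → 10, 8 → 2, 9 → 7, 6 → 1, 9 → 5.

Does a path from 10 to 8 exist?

10 has no outgoing edges, so nothing is reachable from it.

No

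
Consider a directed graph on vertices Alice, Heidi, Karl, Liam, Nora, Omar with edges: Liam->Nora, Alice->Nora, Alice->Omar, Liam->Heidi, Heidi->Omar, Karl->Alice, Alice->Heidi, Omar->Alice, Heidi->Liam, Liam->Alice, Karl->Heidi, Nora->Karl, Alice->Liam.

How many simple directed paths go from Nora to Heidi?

3

Nora→Karl→Alice→Heidi
Nora→Karl→Alice→Liam→Heidi
Nora→Karl→Heidi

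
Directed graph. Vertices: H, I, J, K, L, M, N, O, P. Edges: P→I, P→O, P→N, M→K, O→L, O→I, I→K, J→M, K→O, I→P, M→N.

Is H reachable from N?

N has no outgoing edges, so nothing is reachable from it.

No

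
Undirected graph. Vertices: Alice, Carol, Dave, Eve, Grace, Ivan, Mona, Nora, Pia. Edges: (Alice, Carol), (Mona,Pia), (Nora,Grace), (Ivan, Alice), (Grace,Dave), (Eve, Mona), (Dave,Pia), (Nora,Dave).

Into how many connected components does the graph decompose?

From Alice: component {Alice, Carol, Ivan}.
From Dave: component {Dave, Eve, Grace, Mona, Nora, Pia}.
That's 2 components.

2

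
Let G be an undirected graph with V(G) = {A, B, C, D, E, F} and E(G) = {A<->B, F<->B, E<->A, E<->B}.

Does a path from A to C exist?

Explore from A.
Distance 1: reach B, E.
Distance 2: reach F.
The search is exhausted without reaching C; it lies in a different component.

No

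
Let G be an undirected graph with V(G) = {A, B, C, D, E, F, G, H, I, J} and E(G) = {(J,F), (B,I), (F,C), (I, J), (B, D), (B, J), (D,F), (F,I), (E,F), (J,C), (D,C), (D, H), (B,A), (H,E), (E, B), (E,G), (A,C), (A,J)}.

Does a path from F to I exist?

Yes

Explore from F.
Distance 1: reach C, D, E, I, J.
Found I.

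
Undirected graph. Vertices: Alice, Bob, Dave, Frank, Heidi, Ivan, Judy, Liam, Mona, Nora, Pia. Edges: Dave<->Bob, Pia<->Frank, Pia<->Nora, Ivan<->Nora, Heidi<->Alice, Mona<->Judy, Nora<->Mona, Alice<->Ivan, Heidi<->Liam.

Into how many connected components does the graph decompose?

2

From Alice: component {Alice, Frank, Heidi, Ivan, Judy, Liam, Mona, Nora, Pia}.
From Bob: component {Bob, Dave}.
That's 2 components.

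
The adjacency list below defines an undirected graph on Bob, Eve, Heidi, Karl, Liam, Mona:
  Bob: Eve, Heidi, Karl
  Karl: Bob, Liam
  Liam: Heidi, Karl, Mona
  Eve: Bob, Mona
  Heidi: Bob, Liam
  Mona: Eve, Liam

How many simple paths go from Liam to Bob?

3

Liam–Heidi–Bob
Liam–Karl–Bob
Liam–Mona–Eve–Bob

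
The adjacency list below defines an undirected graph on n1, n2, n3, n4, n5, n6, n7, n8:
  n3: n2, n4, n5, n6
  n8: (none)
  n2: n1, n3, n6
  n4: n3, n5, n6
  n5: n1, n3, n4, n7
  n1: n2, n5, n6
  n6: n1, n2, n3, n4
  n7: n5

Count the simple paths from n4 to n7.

12

n4–n3–n2–n1–n5–n7
n4–n3–n2–n6–n1–n5–n7
n4–n3–n5–n7
n4–n3–n6–n1–n5–n7
n4–n3–n6–n2–n1–n5–n7
n4–n5–n7
n4–n6–n1–n2–n3–n5–n7
n4–n6–n1–n5–n7
n4–n6–n2–n1–n5–n7
n4–n6–n2–n3–n5–n7
n4–n6–n3–n2–n1–n5–n7
n4–n6–n3–n5–n7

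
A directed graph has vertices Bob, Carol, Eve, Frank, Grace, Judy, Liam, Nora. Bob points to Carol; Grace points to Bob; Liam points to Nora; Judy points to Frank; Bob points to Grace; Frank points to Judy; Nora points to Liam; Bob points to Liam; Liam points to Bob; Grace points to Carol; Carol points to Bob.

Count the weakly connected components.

From Bob: component {Bob, Carol, Grace, Liam, Nora}.
From Eve: component {Eve}.
From Frank: component {Frank, Judy}.
That's 3 components.

3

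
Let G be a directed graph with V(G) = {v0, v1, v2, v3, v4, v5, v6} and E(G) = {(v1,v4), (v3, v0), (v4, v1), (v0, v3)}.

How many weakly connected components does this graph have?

5

From v0: component {v0, v3}.
From v1: component {v1, v4}.
From v2: component {v2}.
From v5: component {v5}.
From v6: component {v6}.
That's 5 components.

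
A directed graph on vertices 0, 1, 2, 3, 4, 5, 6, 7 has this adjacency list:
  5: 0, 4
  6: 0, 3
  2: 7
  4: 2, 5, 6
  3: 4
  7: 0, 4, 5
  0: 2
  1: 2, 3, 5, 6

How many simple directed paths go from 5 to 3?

2

5→0→2→7→4→6→3
5→4→6→3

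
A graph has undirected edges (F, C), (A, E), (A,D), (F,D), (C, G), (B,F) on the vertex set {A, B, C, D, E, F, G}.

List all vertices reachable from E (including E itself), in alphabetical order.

Start at E.
Its neighbours: A.
Then their neighbours: D.
Then next layer: F.
Then next layer: B, C.
Then next layer: G.
Every vertex is now reached.

A, B, C, D, E, F, G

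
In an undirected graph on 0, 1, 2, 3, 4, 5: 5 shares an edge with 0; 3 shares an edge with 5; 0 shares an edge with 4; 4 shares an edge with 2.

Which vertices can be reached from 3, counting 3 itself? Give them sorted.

0, 2, 3, 4, 5

Start at 3.
Its neighbours: 5.
Then their neighbours: 0.
Then next layer: 4.
Then next layer: 2.
Nothing further is reachable.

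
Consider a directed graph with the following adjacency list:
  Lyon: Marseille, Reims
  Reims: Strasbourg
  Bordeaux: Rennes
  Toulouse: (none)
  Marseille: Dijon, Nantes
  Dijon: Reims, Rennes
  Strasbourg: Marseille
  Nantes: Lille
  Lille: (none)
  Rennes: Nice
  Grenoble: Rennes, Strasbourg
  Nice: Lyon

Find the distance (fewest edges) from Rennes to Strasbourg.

Distance 0: Rennes.
Distance 1: Nice.
Distance 2: Lyon.
Distance 3: Marseille, Reims.
Distance 4: Dijon, Nantes, Strasbourg — contains Strasbourg.

4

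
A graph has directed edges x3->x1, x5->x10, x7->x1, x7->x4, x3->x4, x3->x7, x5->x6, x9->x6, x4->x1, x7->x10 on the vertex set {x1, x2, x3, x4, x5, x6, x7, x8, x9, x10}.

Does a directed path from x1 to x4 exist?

x1 has no outgoing edges, so nothing is reachable from it.

No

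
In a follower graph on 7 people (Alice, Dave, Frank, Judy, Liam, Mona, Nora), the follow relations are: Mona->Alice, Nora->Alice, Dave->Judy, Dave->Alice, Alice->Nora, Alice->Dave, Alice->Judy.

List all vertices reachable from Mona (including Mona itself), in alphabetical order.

Start at Mona.
Its neighbours: Alice.
Then their neighbours: Dave, Judy, Nora.
Nothing further is reachable.

Alice, Dave, Judy, Mona, Nora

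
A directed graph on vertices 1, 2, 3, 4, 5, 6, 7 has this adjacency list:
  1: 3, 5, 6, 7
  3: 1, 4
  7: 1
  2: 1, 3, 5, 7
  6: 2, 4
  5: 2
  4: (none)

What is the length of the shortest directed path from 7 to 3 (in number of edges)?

2

Distance 0: 7.
Distance 1: 1.
Distance 2: 3, 5, 6 — contains 3.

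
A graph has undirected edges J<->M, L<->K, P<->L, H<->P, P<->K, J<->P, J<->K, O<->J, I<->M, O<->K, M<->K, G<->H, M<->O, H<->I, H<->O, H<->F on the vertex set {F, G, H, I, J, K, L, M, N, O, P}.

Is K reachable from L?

Yes

Explore from L.
Distance 1: reach K, P.
Found K.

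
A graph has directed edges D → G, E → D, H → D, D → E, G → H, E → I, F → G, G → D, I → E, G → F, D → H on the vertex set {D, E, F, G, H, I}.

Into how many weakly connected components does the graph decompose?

1

From D: component {D, E, F, G, H, I}.
That's 1 component.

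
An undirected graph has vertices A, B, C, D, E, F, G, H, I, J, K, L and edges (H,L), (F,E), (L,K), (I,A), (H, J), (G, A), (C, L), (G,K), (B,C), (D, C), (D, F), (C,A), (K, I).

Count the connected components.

From A: component {A, B, C, D, E, F, G, H, I, J, K, L}.
That's 1 component.

1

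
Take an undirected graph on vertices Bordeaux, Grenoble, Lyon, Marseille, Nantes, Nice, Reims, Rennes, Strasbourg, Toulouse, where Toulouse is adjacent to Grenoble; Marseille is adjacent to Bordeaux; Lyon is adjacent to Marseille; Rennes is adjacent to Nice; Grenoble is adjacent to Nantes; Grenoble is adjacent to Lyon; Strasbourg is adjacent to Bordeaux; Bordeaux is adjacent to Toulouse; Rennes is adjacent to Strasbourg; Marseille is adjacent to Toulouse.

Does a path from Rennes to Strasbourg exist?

Yes

Explore from Rennes.
Distance 1: reach Nice, Strasbourg.
Found Strasbourg.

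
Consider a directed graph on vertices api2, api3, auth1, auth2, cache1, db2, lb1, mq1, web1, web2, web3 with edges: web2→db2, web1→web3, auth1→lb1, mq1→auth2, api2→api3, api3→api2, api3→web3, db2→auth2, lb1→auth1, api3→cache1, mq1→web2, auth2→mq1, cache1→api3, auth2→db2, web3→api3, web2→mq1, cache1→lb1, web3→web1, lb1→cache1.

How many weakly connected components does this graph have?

2

From api2: component {api2, api3, auth1, cache1, lb1, web1, web3}.
From auth2: component {auth2, db2, mq1, web2}.
That's 2 components.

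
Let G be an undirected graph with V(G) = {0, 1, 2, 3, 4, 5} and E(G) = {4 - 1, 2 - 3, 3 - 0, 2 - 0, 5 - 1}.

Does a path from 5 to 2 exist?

Explore from 5.
Distance 1: reach 1.
Distance 2: reach 4.
The search is exhausted without reaching 2; it lies in a different component.

No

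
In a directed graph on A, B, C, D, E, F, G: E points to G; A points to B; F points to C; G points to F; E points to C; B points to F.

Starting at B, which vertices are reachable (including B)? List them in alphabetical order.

Start at B.
Its neighbours: F.
Then their neighbours: C.
Nothing further is reachable.

B, C, F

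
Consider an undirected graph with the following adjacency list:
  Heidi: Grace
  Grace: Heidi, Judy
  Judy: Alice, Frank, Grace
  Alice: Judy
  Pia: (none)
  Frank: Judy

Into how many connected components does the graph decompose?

2

From Alice: component {Alice, Frank, Grace, Heidi, Judy}.
From Pia: component {Pia}.
That's 2 components.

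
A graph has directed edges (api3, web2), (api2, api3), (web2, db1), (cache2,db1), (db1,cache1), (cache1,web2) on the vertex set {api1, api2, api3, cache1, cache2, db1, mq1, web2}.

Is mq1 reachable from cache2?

No

Explore from cache2.
Distance 1: reach db1.
Distance 2: reach cache1.
Distance 3: reach web2.
The search from cache2 is exhausted; no directed path reaches mq1.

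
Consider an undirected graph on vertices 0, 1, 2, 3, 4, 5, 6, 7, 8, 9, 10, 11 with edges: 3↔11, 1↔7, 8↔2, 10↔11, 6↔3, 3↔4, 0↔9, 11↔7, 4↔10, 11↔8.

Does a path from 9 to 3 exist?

No

Explore from 9.
Distance 1: reach 0.
The search is exhausted without reaching 3; it lies in a different component.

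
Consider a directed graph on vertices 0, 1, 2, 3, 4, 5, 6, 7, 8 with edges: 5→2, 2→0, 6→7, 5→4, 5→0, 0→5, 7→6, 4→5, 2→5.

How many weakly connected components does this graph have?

5

From 0: component {0, 2, 4, 5}.
From 1: component {1}.
From 3: component {3}.
From 6: component {6, 7}.
From 8: component {8}.
That's 5 components.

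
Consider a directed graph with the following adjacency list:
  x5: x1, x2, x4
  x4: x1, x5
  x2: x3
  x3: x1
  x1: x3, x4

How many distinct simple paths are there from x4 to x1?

x4→x1
x4→x5→x1
x4→x5→x2→x3→x1

3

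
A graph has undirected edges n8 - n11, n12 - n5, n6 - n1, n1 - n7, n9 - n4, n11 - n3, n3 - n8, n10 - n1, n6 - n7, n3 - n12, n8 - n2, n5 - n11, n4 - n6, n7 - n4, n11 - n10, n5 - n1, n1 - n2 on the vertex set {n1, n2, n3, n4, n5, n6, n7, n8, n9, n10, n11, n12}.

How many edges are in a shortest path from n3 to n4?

5

Distance 0: n3.
Distance 1: n8, n11, n12.
Distance 2: n2, n5, n10.
Distance 3: n1.
Distance 4: n6, n7.
Distance 5: n4 — contains n4.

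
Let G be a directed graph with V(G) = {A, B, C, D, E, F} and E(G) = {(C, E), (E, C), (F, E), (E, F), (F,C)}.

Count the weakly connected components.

From A: component {A}.
From B: component {B}.
From C: component {C, E, F}.
From D: component {D}.
That's 4 components.

4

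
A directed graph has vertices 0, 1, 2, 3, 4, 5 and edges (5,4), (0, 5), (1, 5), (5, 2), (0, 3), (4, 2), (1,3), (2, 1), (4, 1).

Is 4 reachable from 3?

3 has no outgoing edges, so nothing is reachable from it.

No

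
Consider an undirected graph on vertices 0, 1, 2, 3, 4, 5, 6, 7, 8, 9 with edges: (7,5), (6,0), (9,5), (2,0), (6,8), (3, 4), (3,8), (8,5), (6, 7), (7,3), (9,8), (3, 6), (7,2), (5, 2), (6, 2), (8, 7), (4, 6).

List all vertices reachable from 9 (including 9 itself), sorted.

0, 2, 3, 4, 5, 6, 7, 8, 9

Start at 9.
Its neighbours: 5, 8.
Then their neighbours: 2, 3, 6, 7.
Then next layer: 0, 4.
Nothing further is reachable.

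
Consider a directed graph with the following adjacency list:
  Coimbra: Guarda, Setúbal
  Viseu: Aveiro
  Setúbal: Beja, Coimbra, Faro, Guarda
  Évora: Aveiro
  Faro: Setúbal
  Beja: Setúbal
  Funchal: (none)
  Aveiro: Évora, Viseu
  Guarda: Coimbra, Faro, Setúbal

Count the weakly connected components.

3

From Aveiro: component {Aveiro, Évora, Viseu}.
From Beja: component {Beja, Coimbra, Faro, Guarda, Setúbal}.
From Funchal: component {Funchal}.
That's 3 components.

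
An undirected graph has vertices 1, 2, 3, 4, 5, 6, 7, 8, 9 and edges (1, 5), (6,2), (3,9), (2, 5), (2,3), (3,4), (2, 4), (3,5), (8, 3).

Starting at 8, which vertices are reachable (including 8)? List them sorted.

1, 2, 3, 4, 5, 6, 8, 9

Start at 8.
Its neighbours: 3.
Then their neighbours: 2, 4, 5, 9.
Then next layer: 1, 6.
Nothing further is reachable.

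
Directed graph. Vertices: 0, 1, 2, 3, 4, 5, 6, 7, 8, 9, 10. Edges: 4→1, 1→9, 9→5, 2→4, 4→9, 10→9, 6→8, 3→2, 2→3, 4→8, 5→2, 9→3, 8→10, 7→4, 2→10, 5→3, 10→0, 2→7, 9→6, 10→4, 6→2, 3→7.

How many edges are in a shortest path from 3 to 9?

Distance 0: 3.
Distance 1: 2, 7.
Distance 2: 4, 10.
Distance 3: 0, 1, 8, 9 — contains 9.

3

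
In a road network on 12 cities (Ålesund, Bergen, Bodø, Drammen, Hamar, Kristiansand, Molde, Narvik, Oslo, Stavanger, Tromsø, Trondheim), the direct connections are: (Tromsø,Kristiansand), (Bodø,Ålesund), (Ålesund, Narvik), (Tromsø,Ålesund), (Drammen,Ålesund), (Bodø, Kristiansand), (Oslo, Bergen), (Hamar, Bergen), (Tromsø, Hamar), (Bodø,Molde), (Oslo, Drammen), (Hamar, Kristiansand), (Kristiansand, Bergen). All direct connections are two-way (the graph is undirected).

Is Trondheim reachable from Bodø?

Explore from Bodø.
Distance 1: reach Ålesund, Kristiansand, Molde.
Distance 2: reach Bergen, Drammen, Hamar, Narvik, Tromsø.
Distance 3: reach Oslo.
The search is exhausted without reaching Trondheim; it lies in a different component.

No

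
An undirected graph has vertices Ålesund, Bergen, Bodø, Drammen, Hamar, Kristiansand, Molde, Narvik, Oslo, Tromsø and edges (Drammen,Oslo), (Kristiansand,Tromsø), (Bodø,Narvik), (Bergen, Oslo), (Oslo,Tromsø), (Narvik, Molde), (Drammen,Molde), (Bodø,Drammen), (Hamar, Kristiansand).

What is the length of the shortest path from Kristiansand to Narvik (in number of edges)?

5

Distance 0: Kristiansand.
Distance 1: Hamar, Tromsø.
Distance 2: Oslo.
Distance 3: Bergen, Drammen.
Distance 4: Bodø, Molde.
Distance 5: Narvik — contains Narvik.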